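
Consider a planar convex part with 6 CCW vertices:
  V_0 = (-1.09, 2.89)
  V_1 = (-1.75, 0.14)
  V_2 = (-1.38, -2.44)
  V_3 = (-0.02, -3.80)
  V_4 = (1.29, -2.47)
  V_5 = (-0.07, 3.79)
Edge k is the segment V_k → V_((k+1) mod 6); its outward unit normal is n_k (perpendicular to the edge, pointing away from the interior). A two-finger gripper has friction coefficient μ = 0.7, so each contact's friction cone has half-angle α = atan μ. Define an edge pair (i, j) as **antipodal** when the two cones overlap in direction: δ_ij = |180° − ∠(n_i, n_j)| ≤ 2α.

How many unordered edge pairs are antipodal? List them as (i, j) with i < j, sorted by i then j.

count = 7; pairs: (0,3), (0,4), (1,3), (1,4), (2,4), (3,5), (4,5)

α = atan 0.7 = 34.99°;  2α = 69.98°
n_0 = (-0.9724, +0.2334)
n_1 = (-0.9899, -0.1420)
n_2 = (-0.7071, -0.7071)
n_3 = (+0.7124, -0.7017)
n_4 = (+0.9772, +0.2123)
n_5 = (-0.6616, +0.7498)
  (0,1): δ = 158.34°  ·
  (0,2): δ = 121.50°  ·
  (0,3): δ = 31.07°  ✓
  (0,4): δ = 25.75°  ✓
  (0,5): δ = 144.92°  ·
  (1,2): δ = 143.16°  ·
  (1,3): δ = 52.73°  ✓
  (1,4): δ = 4.10°  ✓
  (1,5): δ = 123.26°  ·
  (2,3): δ = 89.57°  ·
  (2,4): δ = 32.74°  ✓
  (2,5): δ = 86.42°  ·
  (3,4): δ = 123.18°  ·
  (3,5): δ = 4.01°  ✓
  (4,5): δ = 60.83°  ✓
antipodal pairs: 7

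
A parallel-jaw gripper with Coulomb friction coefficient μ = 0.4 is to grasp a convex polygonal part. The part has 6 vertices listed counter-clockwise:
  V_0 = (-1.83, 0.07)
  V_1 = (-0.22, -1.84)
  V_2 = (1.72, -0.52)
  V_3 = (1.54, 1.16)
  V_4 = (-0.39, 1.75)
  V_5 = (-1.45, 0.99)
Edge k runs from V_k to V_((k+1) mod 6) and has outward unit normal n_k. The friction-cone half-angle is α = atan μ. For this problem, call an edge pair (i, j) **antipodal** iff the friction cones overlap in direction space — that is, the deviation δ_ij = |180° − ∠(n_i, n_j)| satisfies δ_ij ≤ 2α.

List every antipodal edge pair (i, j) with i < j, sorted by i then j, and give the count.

count = 5; pairs: (0,2), (0,3), (1,4), (1,5), (2,5)

α = atan 0.4 = 21.80°;  2α = 43.60°
n_0 = (-0.7646, -0.6445)
n_1 = (+0.5625, -0.8268)
n_2 = (+0.9943, +0.1065)
n_3 = (+0.2923, +0.9563)
n_4 = (-0.5827, +0.8127)
n_5 = (-0.9243, +0.3818)
  (0,1): δ = 95.90°  ·
  (0,2): δ = 34.01°  ✓
  (0,3): δ = 32.87°  ✓
  (0,4): δ = 85.51°  ·
  (0,5): δ = 117.43°  ·
  (1,2): δ = 118.12°  ·
  (1,3): δ = 51.23°  ·
  (1,4): δ = 1.41°  ✓
  (1,5): δ = 33.33°  ✓
  (2,3): δ = 113.11°  ·
  (2,4): δ = 60.48°  ·
  (2,5): δ = 28.56°  ✓
  (3,4): δ = 127.36°  ·
  (3,5): δ = 95.44°  ·
  (4,5): δ = 148.08°  ·
antipodal pairs: 5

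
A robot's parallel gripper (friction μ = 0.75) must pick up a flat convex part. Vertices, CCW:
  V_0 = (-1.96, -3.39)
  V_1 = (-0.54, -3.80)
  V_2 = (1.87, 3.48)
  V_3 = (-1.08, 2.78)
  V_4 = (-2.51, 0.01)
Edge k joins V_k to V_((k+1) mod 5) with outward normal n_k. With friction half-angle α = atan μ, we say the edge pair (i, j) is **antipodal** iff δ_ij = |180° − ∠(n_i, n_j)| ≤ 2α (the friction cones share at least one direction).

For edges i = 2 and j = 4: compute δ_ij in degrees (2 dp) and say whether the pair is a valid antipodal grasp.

α = atan 0.75 = 36.87°;  2α = 73.74°
edge 2: e_2 = (-2.95, -0.70);  n_2 = (-0.2309, +0.9730)
edge 4: e_4 = (+0.55, -3.40);  n_4 = (-0.9872, -0.1597)
∠(n_2, n_4) = 85.84°
δ = |180° − 85.84°| = 94.16°
94.16° > 2α = 73.74°  →  invalid

δ = 94.16°, invalid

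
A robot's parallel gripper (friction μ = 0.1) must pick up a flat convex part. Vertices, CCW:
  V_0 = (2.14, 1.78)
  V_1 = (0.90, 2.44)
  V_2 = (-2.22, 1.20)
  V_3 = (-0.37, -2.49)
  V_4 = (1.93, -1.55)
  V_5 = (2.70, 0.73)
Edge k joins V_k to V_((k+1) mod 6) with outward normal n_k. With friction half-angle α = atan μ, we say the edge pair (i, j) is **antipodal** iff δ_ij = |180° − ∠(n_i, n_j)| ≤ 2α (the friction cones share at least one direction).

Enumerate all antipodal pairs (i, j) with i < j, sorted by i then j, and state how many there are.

α = atan 0.1 = 5.71°;  2α = 11.42°
n_0 = (+0.4698, +0.8827)
n_1 = (-0.3693, +0.9293)
n_2 = (-0.8939, -0.4482)
n_3 = (+0.3783, -0.9257)
n_4 = (+0.9474, -0.3200)
n_5 = (+0.8824, +0.4706)
  (0,1): δ = 130.30°  ·
  (0,2): δ = 35.35°  ·
  (0,3): δ = 50.25°  ·
  (0,4): δ = 99.36°  ·
  (0,5): δ = 146.10°  ·
  (1,2): δ = 85.05°  ·
  (1,3): δ = 0.55°  ✓
  (1,4): δ = 49.66°  ·
  (1,5): δ = 96.40°  ·
  (2,3): δ = 94.40°  ·
  (2,4): δ = 45.29°  ·
  (2,5): δ = 1.45°  ✓
  (3,4): δ = 130.89°  ·
  (3,5): δ = 84.16°  ·
  (4,5): δ = 133.27°  ·
antipodal pairs: 2

count = 2; pairs: (1,3), (2,5)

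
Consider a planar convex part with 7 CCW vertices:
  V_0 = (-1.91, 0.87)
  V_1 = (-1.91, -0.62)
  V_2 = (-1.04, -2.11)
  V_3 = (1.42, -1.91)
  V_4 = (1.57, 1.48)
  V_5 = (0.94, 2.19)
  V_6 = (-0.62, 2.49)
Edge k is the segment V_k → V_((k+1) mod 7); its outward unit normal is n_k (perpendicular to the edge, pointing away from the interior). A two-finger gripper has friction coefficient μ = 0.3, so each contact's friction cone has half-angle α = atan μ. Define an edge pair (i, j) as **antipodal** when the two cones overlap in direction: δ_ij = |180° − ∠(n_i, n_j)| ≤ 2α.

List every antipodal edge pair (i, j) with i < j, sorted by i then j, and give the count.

α = atan 0.3 = 16.70°;  2α = 33.40°
n_0 = (-1.0000, -0.0000)
n_1 = (-0.8636, -0.5042)
n_2 = (+0.0810, -0.9967)
n_3 = (+0.9990, -0.0442)
n_4 = (+0.7480, +0.6637)
n_5 = (+0.1888, +0.9820)
n_6 = (-0.7823, +0.6229)
  (0,1): δ = 149.72°  ·
  (0,2): δ = 85.35°  ·
  (0,3): δ = 2.53°  ✓
  (0,4): δ = 41.58°  ·
  (0,5): δ = 79.11°  ·
  (0,6): δ = 141.47°  ·
  (1,2): δ = 115.63°  ·
  (1,3): δ = 32.81°  ✓
  (1,4): δ = 11.30°  ✓
  (1,5): δ = 48.83°  ·
  (1,6): δ = 111.19°  ·
  (2,3): δ = 97.18°  ·
  (2,4): δ = 53.06°  ·
  (2,5): δ = 15.53°  ✓
  (2,6): δ = 46.82°  ·
  (3,4): δ = 135.88°  ·
  (3,5): δ = 98.35°  ·
  (3,6): δ = 36.00°  ·
  (4,5): δ = 142.47°  ·
  (4,6): δ = 80.11°  ·
  (5,6): δ = 117.64°  ·
antipodal pairs: 4

count = 4; pairs: (0,3), (1,3), (1,4), (2,5)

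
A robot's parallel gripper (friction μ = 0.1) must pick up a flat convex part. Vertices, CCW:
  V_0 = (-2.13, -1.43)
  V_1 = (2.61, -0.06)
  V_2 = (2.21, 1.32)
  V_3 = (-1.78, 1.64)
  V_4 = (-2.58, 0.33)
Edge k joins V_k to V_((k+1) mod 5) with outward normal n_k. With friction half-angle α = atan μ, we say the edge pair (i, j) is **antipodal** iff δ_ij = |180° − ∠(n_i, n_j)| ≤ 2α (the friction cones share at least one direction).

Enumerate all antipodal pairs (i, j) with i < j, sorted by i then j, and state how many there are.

α = atan 0.1 = 5.71°;  2α = 11.42°
n_0 = (+0.2777, -0.9607)
n_1 = (+0.9605, +0.2784)
n_2 = (+0.0799, +0.9968)
n_3 = (-0.8534, +0.5212)
n_4 = (-0.9688, -0.2477)
  (0,1): δ = 89.96°  ·
  (0,2): δ = 20.71°  ·
  (0,3): δ = 42.47°  ·
  (0,4): δ = 88.22°  ·
  (1,2): δ = 110.75°  ·
  (1,3): δ = 47.58°  ·
  (1,4): δ = 1.82°  ✓
  (2,3): δ = 116.83°  ·
  (2,4): δ = 71.07°  ·
  (3,4): δ = 134.25°  ·
antipodal pairs: 1

count = 1; pairs: (1,4)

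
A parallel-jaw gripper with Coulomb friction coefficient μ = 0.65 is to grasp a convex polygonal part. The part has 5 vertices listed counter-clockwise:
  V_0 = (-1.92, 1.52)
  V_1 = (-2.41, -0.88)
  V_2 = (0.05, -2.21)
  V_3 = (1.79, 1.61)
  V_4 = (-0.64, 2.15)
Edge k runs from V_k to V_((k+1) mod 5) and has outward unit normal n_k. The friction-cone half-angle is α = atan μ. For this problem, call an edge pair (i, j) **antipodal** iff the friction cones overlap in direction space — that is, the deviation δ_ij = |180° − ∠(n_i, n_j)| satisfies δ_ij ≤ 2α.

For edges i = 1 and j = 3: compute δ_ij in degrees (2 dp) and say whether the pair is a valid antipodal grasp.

δ = 15.87°, valid

α = atan 0.65 = 33.02°;  2α = 66.05°
edge 1: e_1 = (+2.46, -1.33);  n_1 = (-0.4756, -0.8797)
edge 3: e_3 = (-2.43, +0.54);  n_3 = (+0.2169, +0.9762)
∠(n_1, n_3) = 164.13°
δ = |180° − 164.13°| = 15.87°
15.87° ≤ 2α = 66.05°  →  valid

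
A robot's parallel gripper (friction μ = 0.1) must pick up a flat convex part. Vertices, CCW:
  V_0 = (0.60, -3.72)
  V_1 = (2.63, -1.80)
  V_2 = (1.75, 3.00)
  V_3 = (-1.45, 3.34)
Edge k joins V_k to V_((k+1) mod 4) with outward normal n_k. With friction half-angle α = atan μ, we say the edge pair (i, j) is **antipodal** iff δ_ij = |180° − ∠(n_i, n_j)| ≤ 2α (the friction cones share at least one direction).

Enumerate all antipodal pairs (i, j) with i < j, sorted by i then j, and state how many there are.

α = atan 0.1 = 5.71°;  2α = 11.42°
n_0 = (+0.6871, -0.7265)
n_1 = (+0.9836, +0.1803)
n_2 = (+0.1057, +0.9944)
n_3 = (-0.9603, -0.2789)
  (0,1): δ = 123.02°  ·
  (0,2): δ = 49.47°  ·
  (0,3): δ = 62.79°  ·
  (1,2): δ = 106.45°  ·
  (1,3): δ = 5.80°  ✓
  (2,3): δ = 67.74°  ·
antipodal pairs: 1

count = 1; pairs: (1,3)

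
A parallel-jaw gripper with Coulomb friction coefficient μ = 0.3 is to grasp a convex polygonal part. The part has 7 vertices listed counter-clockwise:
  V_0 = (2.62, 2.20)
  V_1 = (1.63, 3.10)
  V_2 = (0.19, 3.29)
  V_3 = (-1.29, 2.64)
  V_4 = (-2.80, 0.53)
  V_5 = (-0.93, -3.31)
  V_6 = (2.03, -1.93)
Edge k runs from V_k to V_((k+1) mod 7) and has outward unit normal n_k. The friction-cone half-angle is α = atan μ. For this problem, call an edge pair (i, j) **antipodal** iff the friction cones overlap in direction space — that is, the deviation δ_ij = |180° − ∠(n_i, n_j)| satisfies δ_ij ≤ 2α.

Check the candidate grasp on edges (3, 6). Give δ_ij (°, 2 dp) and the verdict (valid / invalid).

α = atan 0.3 = 16.70°;  2α = 33.40°
edge 3: e_3 = (-1.51, -2.11);  n_3 = (-0.8132, +0.5820)
edge 6: e_6 = (+0.59, +4.13);  n_6 = (+0.9899, -0.1414)
∠(n_3, n_6) = 152.54°
δ = |180° − 152.54°| = 27.46°
27.46° ≤ 2α = 33.40°  →  valid

δ = 27.46°, valid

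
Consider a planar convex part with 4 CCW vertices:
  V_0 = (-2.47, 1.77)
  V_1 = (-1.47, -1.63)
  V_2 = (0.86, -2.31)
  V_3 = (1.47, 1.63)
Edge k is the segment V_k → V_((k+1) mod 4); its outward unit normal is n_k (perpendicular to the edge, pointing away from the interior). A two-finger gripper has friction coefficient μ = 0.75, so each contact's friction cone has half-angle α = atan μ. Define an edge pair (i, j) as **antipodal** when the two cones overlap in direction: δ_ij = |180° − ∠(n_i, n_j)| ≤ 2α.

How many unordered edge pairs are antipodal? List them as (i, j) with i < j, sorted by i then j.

α = atan 0.75 = 36.87°;  2α = 73.74°
n_0 = (-0.9594, -0.2822)
n_1 = (-0.2802, -0.9600)
n_2 = (+0.9882, -0.1530)
n_3 = (+0.0355, +0.9994)
  (0,1): δ = 122.66°  ·
  (0,2): δ = 25.19°  ✓
  (0,3): δ = 71.58°  ✓
  (1,2): δ = 82.53°  ·
  (1,3): δ = 14.23°  ✓
  (2,3): δ = 83.23°  ·
antipodal pairs: 3

count = 3; pairs: (0,2), (0,3), (1,3)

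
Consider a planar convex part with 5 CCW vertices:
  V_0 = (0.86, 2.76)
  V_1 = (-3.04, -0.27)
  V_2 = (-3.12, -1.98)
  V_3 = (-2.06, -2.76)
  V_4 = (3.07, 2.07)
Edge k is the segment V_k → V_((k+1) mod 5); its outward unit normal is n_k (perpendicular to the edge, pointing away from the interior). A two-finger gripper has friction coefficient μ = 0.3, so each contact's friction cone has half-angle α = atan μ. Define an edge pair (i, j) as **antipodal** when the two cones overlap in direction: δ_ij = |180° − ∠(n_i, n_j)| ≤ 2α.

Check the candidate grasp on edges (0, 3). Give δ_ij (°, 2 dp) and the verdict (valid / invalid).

δ = 5.43°, valid

α = atan 0.3 = 16.70°;  2α = 33.40°
edge 0: e_0 = (-3.90, -3.03);  n_0 = (-0.6135, +0.7897)
edge 3: e_3 = (+5.13, +4.83);  n_3 = (+0.6855, -0.7281)
∠(n_0, n_3) = 174.57°
δ = |180° − 174.57°| = 5.43°
5.43° ≤ 2α = 33.40°  →  valid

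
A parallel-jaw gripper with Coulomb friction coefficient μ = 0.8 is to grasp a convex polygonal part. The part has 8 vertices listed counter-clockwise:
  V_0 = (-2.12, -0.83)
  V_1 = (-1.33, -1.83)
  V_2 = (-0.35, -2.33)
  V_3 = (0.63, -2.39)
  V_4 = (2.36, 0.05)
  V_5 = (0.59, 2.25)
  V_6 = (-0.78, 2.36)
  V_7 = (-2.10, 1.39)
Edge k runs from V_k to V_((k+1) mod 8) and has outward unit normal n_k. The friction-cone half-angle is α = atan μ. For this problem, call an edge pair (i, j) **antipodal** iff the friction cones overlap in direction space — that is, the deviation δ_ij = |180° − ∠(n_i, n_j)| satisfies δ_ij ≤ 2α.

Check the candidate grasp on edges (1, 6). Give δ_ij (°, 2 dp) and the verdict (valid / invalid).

δ = 63.34°, valid

α = atan 0.8 = 38.66°;  2α = 77.32°
edge 1: e_1 = (+0.98, -0.50);  n_1 = (-0.4545, -0.8908)
edge 6: e_6 = (-1.32, -0.97);  n_6 = (-0.5922, +0.8058)
∠(n_1, n_6) = 116.66°
δ = |180° − 116.66°| = 63.34°
63.34° ≤ 2α = 77.32°  →  valid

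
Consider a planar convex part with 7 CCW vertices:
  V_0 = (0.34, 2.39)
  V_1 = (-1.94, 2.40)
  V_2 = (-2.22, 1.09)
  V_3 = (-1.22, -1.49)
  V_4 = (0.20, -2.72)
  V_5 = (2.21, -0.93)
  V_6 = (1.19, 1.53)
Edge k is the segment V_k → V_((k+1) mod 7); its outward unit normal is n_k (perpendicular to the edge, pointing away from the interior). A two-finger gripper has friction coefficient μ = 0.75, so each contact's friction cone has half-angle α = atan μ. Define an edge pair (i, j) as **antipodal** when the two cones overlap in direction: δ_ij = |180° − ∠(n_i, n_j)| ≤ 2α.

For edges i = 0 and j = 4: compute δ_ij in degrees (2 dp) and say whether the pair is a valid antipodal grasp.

α = atan 0.75 = 36.87°;  2α = 73.74°
edge 0: e_0 = (-2.28, +0.01);  n_0 = (+0.0044, +1.0000)
edge 4: e_4 = (+2.01, +1.79);  n_4 = (+0.6651, -0.7468)
∠(n_0, n_4) = 138.06°
δ = |180° − 138.06°| = 41.94°
41.94° ≤ 2α = 73.74°  →  valid

δ = 41.94°, valid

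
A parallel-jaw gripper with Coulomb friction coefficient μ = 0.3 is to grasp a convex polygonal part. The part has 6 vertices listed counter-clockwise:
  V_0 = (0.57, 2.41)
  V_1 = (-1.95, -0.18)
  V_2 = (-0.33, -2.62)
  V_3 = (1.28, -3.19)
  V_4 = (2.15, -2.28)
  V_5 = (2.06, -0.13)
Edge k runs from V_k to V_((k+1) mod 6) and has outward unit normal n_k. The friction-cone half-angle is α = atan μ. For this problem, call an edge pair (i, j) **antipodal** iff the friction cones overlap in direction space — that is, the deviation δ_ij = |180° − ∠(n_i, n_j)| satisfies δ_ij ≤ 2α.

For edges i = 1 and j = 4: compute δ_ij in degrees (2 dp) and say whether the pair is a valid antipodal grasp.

δ = 31.18°, valid

α = atan 0.3 = 16.70°;  2α = 33.40°
edge 1: e_1 = (+1.62, -2.44);  n_1 = (-0.8331, -0.5531)
edge 4: e_4 = (-0.09, +2.15);  n_4 = (+0.9991, +0.0418)
∠(n_1, n_4) = 148.82°
δ = |180° − 148.82°| = 31.18°
31.18° ≤ 2α = 33.40°  →  valid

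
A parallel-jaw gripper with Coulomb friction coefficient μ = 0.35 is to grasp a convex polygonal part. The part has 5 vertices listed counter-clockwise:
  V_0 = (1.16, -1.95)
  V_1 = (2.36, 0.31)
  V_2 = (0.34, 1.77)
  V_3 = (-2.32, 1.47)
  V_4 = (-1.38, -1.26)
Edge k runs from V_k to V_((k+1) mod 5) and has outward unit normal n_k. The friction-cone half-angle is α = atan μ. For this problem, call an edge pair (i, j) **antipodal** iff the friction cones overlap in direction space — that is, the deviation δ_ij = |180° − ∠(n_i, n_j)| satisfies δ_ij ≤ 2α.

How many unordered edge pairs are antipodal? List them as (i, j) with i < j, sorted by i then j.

count = 3; pairs: (1,3), (1,4), (2,4)

α = atan 0.35 = 19.29°;  2α = 38.58°
n_0 = (+0.8832, -0.4690)
n_1 = (+0.5858, +0.8105)
n_2 = (-0.1121, +0.9937)
n_3 = (-0.9455, -0.3256)
n_4 = (-0.2622, -0.9650)
  (0,1): δ = 97.89°  ·
  (0,2): δ = 55.60°  ·
  (0,3): δ = 46.97°  ·
  (0,4): δ = 102.77°  ·
  (1,2): δ = 137.71°  ·
  (1,3): δ = 35.14°  ✓
  (1,4): δ = 20.66°  ✓
  (2,3): δ = 77.44°  ·
  (2,4): δ = 21.63°  ✓
  (3,4): δ = 124.20°  ·
antipodal pairs: 3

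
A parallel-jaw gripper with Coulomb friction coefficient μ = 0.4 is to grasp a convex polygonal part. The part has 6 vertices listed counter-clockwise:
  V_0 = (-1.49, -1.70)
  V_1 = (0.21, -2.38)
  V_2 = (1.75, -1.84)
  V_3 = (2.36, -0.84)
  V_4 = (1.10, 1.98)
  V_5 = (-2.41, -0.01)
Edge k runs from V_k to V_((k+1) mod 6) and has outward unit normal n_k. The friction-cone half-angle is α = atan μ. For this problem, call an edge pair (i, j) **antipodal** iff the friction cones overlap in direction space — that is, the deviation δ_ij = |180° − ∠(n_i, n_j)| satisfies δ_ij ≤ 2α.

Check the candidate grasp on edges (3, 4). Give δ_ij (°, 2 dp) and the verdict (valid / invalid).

α = atan 0.4 = 21.80°;  2α = 43.60°
edge 3: e_3 = (-1.26, +2.82);  n_3 = (+0.9130, +0.4079)
edge 4: e_4 = (-3.51, -1.99);  n_4 = (-0.4932, +0.8699)
∠(n_3, n_4) = 95.48°
δ = |180° − 95.48°| = 84.52°
84.52° > 2α = 43.60°  →  invalid

δ = 84.52°, invalid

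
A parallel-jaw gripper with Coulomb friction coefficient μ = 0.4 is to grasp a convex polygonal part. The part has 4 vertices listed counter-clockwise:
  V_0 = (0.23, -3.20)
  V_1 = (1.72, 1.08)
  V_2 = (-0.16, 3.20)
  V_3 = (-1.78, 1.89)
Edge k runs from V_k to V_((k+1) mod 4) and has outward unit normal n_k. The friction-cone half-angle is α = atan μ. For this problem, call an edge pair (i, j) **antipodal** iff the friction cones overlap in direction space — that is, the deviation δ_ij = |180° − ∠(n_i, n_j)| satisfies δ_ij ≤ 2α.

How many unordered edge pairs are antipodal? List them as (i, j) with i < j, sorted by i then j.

α = atan 0.4 = 21.80°;  2α = 43.60°
n_0 = (+0.9444, -0.3288)
n_1 = (+0.7482, +0.6635)
n_2 = (-0.6288, +0.7776)
n_3 = (-0.9301, -0.3673)
  (0,1): δ = 119.24°  ·
  (0,2): δ = 31.84°  ✓
  (0,3): δ = 40.74°  ✓
  (1,2): δ = 92.61°  ·
  (1,3): δ = 20.02°  ✓
  (2,3): δ = 107.41°  ·
antipodal pairs: 3

count = 3; pairs: (0,2), (0,3), (1,3)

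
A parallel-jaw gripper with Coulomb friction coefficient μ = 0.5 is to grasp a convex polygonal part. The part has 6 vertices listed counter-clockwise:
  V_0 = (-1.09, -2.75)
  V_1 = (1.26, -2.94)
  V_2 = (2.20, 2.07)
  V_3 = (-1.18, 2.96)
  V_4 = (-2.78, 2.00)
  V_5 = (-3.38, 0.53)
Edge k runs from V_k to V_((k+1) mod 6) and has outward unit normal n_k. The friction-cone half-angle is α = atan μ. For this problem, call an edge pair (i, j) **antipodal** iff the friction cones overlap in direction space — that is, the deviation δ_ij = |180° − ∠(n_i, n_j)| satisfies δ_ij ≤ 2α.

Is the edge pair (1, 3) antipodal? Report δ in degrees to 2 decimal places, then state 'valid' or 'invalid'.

δ = 48.41°, valid

α = atan 0.5 = 26.57°;  2α = 53.13°
edge 1: e_1 = (+0.94, +5.01);  n_1 = (+0.9828, -0.1844)
edge 3: e_3 = (-1.60, -0.96);  n_3 = (-0.5145, +0.8575)
∠(n_1, n_3) = 131.59°
δ = |180° − 131.59°| = 48.41°
48.41° ≤ 2α = 53.13°  →  valid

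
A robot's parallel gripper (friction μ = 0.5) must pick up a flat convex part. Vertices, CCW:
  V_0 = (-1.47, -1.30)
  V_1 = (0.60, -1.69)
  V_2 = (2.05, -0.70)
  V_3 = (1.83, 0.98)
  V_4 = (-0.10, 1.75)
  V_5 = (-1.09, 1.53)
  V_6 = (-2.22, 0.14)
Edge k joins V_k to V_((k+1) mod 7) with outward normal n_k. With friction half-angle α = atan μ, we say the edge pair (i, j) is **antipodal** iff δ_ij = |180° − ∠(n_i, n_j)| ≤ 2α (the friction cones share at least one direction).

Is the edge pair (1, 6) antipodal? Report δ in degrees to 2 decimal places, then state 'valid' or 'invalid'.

δ = 83.19°, invalid

α = atan 0.5 = 26.57°;  2α = 53.13°
edge 1: e_1 = (+1.45, +0.99);  n_1 = (+0.5639, -0.8259)
edge 6: e_6 = (+0.75, -1.44);  n_6 = (-0.8869, -0.4619)
∠(n_1, n_6) = 96.81°
δ = |180° − 96.81°| = 83.19°
83.19° > 2α = 53.13°  →  invalid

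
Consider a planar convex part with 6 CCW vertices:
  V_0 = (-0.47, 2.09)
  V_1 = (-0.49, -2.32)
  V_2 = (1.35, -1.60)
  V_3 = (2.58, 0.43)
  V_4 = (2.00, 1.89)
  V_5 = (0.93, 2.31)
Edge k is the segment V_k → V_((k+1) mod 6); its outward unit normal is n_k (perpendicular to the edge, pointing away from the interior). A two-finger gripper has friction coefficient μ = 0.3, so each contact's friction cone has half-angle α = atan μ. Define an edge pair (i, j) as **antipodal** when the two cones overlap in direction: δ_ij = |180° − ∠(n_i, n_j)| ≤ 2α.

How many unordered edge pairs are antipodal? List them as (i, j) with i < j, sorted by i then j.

count = 3; pairs: (0,2), (0,3), (1,5)

α = atan 0.3 = 16.70°;  2α = 33.40°
n_0 = (-1.0000, +0.0045)
n_1 = (+0.3644, -0.9312)
n_2 = (+0.8553, -0.5182)
n_3 = (+0.9294, +0.3692)
n_4 = (+0.3654, +0.9309)
n_5 = (-0.1552, +0.9879)
  (0,1): δ = 68.37°  ·
  (0,2): δ = 30.95°  ✓
  (0,3): δ = 21.93°  ✓
  (0,4): δ = 68.83°  ·
  (0,5): δ = 99.19°  ·
  (1,2): δ = 142.58°  ·
  (1,3): δ = 89.70°  ·
  (1,4): δ = 42.80°  ·
  (1,5): δ = 12.44°  ✓
  (2,3): δ = 127.12°  ·
  (2,4): δ = 80.22°  ·
  (2,5): δ = 49.86°  ·
  (3,4): δ = 133.10°  ·
  (3,5): δ = 102.74°  ·
  (4,5): δ = 149.64°  ·
antipodal pairs: 3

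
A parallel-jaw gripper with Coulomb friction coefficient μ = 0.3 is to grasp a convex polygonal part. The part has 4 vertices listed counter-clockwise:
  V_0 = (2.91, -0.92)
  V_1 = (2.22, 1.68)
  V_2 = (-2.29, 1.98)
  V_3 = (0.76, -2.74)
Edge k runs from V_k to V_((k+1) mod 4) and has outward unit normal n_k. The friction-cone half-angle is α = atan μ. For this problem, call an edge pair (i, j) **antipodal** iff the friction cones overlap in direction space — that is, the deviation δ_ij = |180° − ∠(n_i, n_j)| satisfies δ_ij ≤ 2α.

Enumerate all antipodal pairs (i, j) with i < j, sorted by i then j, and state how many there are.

count = 1; pairs: (0,2)

α = atan 0.3 = 16.70°;  2α = 33.40°
n_0 = (+0.9665, +0.2565)
n_1 = (+0.0664, +0.9978)
n_2 = (-0.8399, -0.5427)
n_3 = (+0.6461, -0.7633)
  (0,1): δ = 108.67°  ·
  (0,2): δ = 18.01°  ✓
  (0,3): δ = 115.39°  ·
  (1,2): δ = 53.32°  ·
  (1,3): δ = 44.05°  ·
  (2,3): δ = 82.62°  ·
antipodal pairs: 1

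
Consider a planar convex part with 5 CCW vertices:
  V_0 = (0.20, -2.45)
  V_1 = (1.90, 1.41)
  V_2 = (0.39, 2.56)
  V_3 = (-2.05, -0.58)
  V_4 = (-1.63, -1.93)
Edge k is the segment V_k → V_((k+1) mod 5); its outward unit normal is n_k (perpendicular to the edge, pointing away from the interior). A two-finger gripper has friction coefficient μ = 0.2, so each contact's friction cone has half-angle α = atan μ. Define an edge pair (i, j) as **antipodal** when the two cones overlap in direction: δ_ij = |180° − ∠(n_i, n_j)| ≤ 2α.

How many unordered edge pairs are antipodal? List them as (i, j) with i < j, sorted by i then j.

count = 2; pairs: (0,2), (1,4)

α = atan 0.2 = 11.31°;  2α = 22.62°
n_0 = (+0.9152, -0.4031)
n_1 = (+0.6059, +0.7956)
n_2 = (-0.7896, +0.6136)
n_3 = (-0.9549, -0.2971)
n_4 = (-0.2733, -0.9619)
  (0,1): δ = 103.52°  ·
  (0,2): δ = 14.08°  ✓
  (0,3): δ = 41.05°  ·
  (0,4): δ = 97.91°  ·
  (1,2): δ = 90.56°  ·
  (1,3): δ = 35.43°  ·
  (1,4): δ = 21.43°  ✓
  (2,3): δ = 124.87°  ·
  (2,4): δ = 68.01°  ·
  (3,4): δ = 123.14°  ·
antipodal pairs: 2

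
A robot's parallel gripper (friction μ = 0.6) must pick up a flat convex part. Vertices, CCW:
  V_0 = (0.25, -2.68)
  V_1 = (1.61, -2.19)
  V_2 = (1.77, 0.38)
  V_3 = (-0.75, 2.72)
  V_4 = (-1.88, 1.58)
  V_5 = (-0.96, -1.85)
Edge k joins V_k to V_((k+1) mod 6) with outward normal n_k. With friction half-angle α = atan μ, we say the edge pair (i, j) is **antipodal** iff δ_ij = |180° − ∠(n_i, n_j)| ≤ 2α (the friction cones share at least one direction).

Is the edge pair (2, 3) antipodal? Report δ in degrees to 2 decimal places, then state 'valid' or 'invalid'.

δ = 91.87°, invalid

α = atan 0.6 = 30.96°;  2α = 61.93°
edge 2: e_2 = (-2.52, +2.34);  n_2 = (+0.6805, +0.7328)
edge 3: e_3 = (-1.13, -1.14);  n_3 = (-0.7102, +0.7040)
∠(n_2, n_3) = 88.13°
δ = |180° − 88.13°| = 91.87°
91.87° > 2α = 61.93°  →  invalid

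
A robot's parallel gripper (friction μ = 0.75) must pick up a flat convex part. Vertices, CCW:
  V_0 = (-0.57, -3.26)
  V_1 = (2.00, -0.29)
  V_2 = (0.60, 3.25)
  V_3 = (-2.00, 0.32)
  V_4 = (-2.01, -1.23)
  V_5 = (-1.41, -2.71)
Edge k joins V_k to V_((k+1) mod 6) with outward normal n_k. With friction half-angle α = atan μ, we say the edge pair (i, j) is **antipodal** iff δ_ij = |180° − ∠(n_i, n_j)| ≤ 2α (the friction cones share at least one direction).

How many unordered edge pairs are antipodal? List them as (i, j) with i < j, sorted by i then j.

α = atan 0.75 = 36.87°;  2α = 73.74°
n_0 = (+0.7562, -0.6543)
n_1 = (+0.9299, +0.3678)
n_2 = (-0.7480, +0.6637)
n_3 = (-1.0000, +0.0065)
n_4 = (-0.9267, -0.3757)
n_5 = (-0.5478, -0.8366)
  (0,1): δ = 117.55°  ·
  (0,2): δ = 0.71°  ✓
  (0,3): δ = 40.50°  ✓
  (0,4): δ = 62.94°  ✓
  (0,5): δ = 97.66°  ·
  (1,2): δ = 63.16°  ✓
  (1,3): δ = 21.95°  ✓
  (1,4): δ = 0.49°  ✓
  (1,5): δ = 35.21°  ✓
  (2,3): δ = 138.78°  ·
  (2,4): δ = 116.35°  ·
  (2,5): δ = 81.63°  ·
  (3,4): δ = 157.56°  ·
  (3,5): δ = 122.85°  ·
  (4,5): δ = 145.28°  ·
antipodal pairs: 7

count = 7; pairs: (0,2), (0,3), (0,4), (1,2), (1,3), (1,4), (1,5)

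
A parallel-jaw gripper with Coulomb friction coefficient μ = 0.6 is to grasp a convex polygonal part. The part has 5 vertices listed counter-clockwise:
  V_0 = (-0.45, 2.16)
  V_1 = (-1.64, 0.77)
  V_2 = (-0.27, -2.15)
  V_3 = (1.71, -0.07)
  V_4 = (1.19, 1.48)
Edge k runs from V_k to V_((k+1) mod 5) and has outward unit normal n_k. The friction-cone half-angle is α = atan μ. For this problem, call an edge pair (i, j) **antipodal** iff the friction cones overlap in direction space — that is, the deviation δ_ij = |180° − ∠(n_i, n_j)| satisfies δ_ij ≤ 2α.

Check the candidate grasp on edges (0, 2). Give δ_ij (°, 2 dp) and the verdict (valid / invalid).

α = atan 0.6 = 30.96°;  2α = 61.93°
edge 0: e_0 = (-1.19, -1.39);  n_0 = (-0.7596, +0.6503)
edge 2: e_2 = (+1.98, +2.08);  n_2 = (+0.7243, -0.6895)
∠(n_0, n_2) = 176.98°
δ = |180° − 176.98°| = 3.02°
3.02° ≤ 2α = 61.93°  →  valid

δ = 3.02°, valid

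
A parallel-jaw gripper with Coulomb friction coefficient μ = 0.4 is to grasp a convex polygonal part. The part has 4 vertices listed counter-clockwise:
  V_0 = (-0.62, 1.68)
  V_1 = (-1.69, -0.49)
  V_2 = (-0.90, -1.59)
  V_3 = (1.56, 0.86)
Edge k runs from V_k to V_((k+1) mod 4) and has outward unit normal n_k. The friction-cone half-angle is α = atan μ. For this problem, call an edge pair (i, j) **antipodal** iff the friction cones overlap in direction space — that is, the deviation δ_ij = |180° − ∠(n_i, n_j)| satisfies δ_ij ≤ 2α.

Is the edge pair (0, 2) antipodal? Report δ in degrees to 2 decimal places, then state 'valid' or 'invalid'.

α = atan 0.4 = 21.80°;  2α = 43.60°
edge 0: e_0 = (-1.07, -2.17);  n_0 = (-0.8969, +0.4422)
edge 2: e_2 = (+2.46, +2.45);  n_2 = (+0.7057, -0.7085)
∠(n_0, n_2) = 161.13°
δ = |180° − 161.13°| = 18.87°
18.87° ≤ 2α = 43.60°  →  valid

δ = 18.87°, valid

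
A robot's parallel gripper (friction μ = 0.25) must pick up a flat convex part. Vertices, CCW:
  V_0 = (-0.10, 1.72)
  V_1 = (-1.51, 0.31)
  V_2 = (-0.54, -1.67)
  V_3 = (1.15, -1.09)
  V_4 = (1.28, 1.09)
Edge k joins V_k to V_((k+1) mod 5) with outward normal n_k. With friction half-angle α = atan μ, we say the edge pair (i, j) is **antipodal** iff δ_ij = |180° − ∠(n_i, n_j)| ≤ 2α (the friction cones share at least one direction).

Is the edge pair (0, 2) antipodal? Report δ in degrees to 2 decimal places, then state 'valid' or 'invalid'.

α = atan 0.25 = 14.04°;  2α = 28.07°
edge 0: e_0 = (-1.41, -1.41);  n_0 = (-0.7071, +0.7071)
edge 2: e_2 = (+1.69, +0.58);  n_2 = (+0.3246, -0.9458)
∠(n_0, n_2) = 153.94°
δ = |180° − 153.94°| = 26.06°
26.06° ≤ 2α = 28.07°  →  valid

δ = 26.06°, valid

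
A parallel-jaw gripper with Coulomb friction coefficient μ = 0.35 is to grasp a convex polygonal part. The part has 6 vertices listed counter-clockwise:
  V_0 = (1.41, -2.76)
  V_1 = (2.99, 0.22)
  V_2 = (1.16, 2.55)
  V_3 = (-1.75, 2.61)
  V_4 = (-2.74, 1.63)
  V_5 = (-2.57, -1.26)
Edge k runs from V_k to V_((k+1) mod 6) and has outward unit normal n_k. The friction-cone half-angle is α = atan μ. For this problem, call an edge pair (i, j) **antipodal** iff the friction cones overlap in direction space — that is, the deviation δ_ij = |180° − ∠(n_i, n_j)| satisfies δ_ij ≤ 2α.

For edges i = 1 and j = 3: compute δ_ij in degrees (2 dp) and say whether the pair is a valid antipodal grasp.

δ = 83.44°, invalid

α = atan 0.35 = 19.29°;  2α = 38.58°
edge 1: e_1 = (-1.83, +2.33);  n_1 = (+0.7864, +0.6177)
edge 3: e_3 = (-0.99, -0.98);  n_3 = (-0.7035, +0.7107)
∠(n_1, n_3) = 96.56°
δ = |180° − 96.56°| = 83.44°
83.44° > 2α = 38.58°  →  invalid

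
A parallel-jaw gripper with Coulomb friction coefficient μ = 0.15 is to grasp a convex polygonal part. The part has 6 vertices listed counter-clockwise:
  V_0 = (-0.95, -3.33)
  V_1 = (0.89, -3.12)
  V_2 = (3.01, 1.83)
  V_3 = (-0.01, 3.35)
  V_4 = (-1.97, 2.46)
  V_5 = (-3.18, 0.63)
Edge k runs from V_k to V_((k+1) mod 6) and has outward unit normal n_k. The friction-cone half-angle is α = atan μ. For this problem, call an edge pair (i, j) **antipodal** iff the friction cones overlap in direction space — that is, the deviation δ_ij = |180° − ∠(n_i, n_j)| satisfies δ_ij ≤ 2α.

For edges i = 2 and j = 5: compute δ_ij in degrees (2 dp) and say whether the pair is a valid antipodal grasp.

δ = 33.90°, invalid

α = atan 0.15 = 8.53°;  2α = 17.06°
edge 2: e_2 = (-3.02, +1.52);  n_2 = (+0.4496, +0.8932)
edge 5: e_5 = (+2.23, -3.96);  n_5 = (-0.8713, -0.4907)
∠(n_2, n_5) = 146.10°
δ = |180° − 146.10°| = 33.90°
33.90° > 2α = 17.06°  →  invalid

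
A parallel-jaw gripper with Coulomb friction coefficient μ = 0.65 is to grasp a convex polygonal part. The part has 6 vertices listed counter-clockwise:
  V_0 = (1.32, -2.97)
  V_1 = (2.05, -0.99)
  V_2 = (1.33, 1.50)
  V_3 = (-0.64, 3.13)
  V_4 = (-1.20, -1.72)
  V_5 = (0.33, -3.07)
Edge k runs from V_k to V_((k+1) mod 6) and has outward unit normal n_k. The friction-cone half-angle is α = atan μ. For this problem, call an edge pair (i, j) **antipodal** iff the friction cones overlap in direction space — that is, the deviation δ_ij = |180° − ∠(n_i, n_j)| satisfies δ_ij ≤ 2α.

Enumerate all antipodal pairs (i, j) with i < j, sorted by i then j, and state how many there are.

α = atan 0.65 = 33.02°;  2α = 66.05°
n_0 = (+0.9383, -0.3459)
n_1 = (+0.9606, +0.2778)
n_2 = (+0.6375, +0.7705)
n_3 = (-0.9934, +0.1147)
n_4 = (-0.6616, -0.7498)
n_5 = (+0.1005, -0.9949)
  (0,1): δ = 143.63°  ·
  (0,2): δ = 109.37°  ·
  (0,3): δ = 13.65°  ✓
  (0,4): δ = 68.81°  ·
  (0,5): δ = 116.01°  ·
  (1,2): δ = 145.73°  ·
  (1,3): δ = 22.71°  ✓
  (1,4): δ = 32.45°  ✓
  (1,5): δ = 79.64°  ·
  (2,3): δ = 56.98°  ✓
  (2,4): δ = 1.82°  ✓
  (2,5): δ = 45.37°  ✓
  (3,4): δ = 124.84°  ·
  (3,5): δ = 77.65°  ·
  (4,5): δ = 132.81°  ·
antipodal pairs: 6

count = 6; pairs: (0,3), (1,3), (1,4), (2,3), (2,4), (2,5)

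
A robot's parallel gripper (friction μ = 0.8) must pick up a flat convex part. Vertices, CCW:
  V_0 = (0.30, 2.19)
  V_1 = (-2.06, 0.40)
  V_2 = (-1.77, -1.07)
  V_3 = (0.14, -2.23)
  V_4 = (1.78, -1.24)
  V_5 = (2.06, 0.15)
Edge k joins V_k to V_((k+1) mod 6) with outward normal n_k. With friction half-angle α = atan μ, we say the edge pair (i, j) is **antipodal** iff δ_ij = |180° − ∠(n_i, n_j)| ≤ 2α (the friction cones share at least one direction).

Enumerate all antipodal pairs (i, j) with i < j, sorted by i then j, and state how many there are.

count = 8; pairs: (0,2), (0,3), (0,4), (1,3), (1,4), (1,5), (2,4), (2,5)

α = atan 0.8 = 38.66°;  2α = 77.32°
n_0 = (-0.6043, +0.7967)
n_1 = (-0.9811, -0.1935)
n_2 = (-0.5191, -0.8547)
n_3 = (+0.5168, -0.8561)
n_4 = (+0.9803, -0.1975)
n_5 = (+0.7572, +0.6532)
  (0,1): δ = 116.02°  ·
  (0,2): δ = 68.45°  ✓
  (0,3): δ = 6.06°  ✓
  (0,4): δ = 41.43°  ✓
  (0,5): δ = 93.61°  ·
  (1,2): δ = 132.43°  ·
  (1,3): δ = 70.04°  ✓
  (1,4): δ = 22.55°  ✓
  (1,5): δ = 29.63°  ✓
  (2,3): δ = 117.61°  ·
  (2,4): δ = 70.12°  ✓
  (2,5): δ = 17.94°  ✓
  (3,4): δ = 132.51°  ·
  (3,5): δ = 80.33°  ·
  (4,5): δ = 127.82°  ·
antipodal pairs: 8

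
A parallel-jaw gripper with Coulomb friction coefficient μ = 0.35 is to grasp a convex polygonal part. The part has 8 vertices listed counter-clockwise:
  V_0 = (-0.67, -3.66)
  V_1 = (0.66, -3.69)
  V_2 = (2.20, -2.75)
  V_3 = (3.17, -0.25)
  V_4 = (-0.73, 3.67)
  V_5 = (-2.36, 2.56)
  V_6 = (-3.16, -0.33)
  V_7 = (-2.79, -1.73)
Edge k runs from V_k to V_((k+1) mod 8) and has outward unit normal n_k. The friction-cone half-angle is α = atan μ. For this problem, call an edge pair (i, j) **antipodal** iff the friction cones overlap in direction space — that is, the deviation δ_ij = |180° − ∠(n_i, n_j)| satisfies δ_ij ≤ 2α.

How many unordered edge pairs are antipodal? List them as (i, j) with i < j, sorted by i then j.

α = atan 0.35 = 19.29°;  2α = 38.58°
n_0 = (-0.0226, -0.9997)
n_1 = (+0.5210, -0.8536)
n_2 = (+0.9323, -0.3617)
n_3 = (+0.7089, +0.7053)
n_4 = (-0.5629, +0.8265)
n_5 = (-0.9638, +0.2668)
n_6 = (-0.9668, -0.2555)
n_7 = (-0.6732, -0.7395)
  (0,1): δ = 147.31°  ·
  (0,2): δ = 109.91°  ·
  (0,3): δ = 43.85°  ·
  (0,4): δ = 35.55°  ✓
  (0,5): δ = 75.82°  ·
  (0,6): δ = 106.10°  ·
  (0,7): δ = 138.98°  ·
  (1,2): δ = 142.61°  ·
  (1,3): δ = 76.55°  ·
  (1,4): δ = 2.85°  ✓
  (1,5): δ = 43.13°  ·
  (1,6): δ = 73.40°  ·
  (1,7): δ = 106.29°  ·
  (2,3): δ = 113.94°  ·
  (2,4): δ = 34.54°  ✓
  (2,5): δ = 5.73°  ✓
  (2,6): δ = 36.01°  ✓
  (2,7): δ = 68.89°  ·
  (3,4): δ = 100.60°  ·
  (3,5): δ = 60.33°  ·
  (3,6): δ = 30.05°  ✓
  (3,7): δ = 2.83°  ✓
  (4,5): δ = 139.73°  ·
  (4,6): δ = 109.45°  ·
  (4,7): δ = 76.57°  ·
  (5,6): δ = 149.72°  ·
  (5,7): δ = 116.84°  ·
  (6,7): δ = 147.12°  ·
antipodal pairs: 7

count = 7; pairs: (0,4), (1,4), (2,4), (2,5), (2,6), (3,6), (3,7)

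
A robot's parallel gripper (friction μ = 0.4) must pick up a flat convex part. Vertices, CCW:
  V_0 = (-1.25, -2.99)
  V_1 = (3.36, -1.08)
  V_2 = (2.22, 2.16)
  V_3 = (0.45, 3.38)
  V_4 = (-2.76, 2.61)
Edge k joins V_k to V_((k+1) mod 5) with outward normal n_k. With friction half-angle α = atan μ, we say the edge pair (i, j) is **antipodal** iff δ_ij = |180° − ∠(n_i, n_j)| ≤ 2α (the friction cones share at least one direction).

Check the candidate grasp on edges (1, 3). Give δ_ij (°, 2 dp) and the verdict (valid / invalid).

α = atan 0.4 = 21.80°;  2α = 43.60°
edge 1: e_1 = (-1.14, +3.24);  n_1 = (+0.9433, +0.3319)
edge 3: e_3 = (-3.21, -0.77);  n_3 = (-0.2333, +0.9724)
∠(n_1, n_3) = 84.10°
δ = |180° − 84.10°| = 95.90°
95.90° > 2α = 43.60°  →  invalid

δ = 95.90°, invalid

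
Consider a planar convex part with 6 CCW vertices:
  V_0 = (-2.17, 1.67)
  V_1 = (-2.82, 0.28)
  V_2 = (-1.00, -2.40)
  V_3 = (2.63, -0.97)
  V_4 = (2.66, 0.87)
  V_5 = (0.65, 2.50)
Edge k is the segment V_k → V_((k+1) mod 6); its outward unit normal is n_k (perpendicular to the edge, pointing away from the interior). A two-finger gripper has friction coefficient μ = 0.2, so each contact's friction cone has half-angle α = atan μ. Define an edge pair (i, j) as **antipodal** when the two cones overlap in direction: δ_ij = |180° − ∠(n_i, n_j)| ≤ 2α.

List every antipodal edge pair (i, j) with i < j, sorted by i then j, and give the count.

count = 2; pairs: (1,4), (2,5)

α = atan 0.2 = 11.31°;  2α = 22.62°
n_0 = (-0.9058, +0.4236)
n_1 = (-0.8273, -0.5618)
n_2 = (+0.3665, -0.9304)
n_3 = (+0.9999, -0.0163)
n_4 = (+0.6299, +0.7767)
n_5 = (-0.2824, +0.9593)
  (0,1): δ = 120.76°  ·
  (0,2): δ = 43.44°  ·
  (0,3): δ = 24.13°  ·
  (0,4): δ = 76.02°  ·
  (0,5): δ = 131.46°  ·
  (1,2): δ = 102.68°  ·
  (1,3): δ = 35.11°  ·
  (1,4): δ = 16.78°  ✓
  (1,5): δ = 72.22°  ·
  (2,3): δ = 112.44°  ·
  (2,4): δ = 60.54°  ·
  (2,5): δ = 5.10°  ✓
  (3,4): δ = 128.11°  ·
  (3,5): δ = 72.67°  ·
  (4,5): δ = 124.56°  ·
antipodal pairs: 2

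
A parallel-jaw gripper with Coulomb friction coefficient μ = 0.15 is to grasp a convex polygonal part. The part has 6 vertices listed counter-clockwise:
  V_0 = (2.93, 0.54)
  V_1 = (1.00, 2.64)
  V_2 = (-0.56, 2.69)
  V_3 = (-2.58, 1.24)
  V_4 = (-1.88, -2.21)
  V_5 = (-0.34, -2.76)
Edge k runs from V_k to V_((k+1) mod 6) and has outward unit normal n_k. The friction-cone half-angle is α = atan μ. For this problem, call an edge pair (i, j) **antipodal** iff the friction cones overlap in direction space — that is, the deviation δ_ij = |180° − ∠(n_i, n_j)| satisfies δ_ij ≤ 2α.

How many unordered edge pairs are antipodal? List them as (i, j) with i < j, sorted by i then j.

α = atan 0.15 = 8.53°;  2α = 17.06°
n_0 = (+0.7363, +0.6767)
n_1 = (+0.0320, +0.9995)
n_2 = (-0.5831, +0.8124)
n_3 = (-0.9800, -0.1988)
n_4 = (-0.3363, -0.9417)
n_5 = (+0.7103, -0.7039)
  (0,1): δ = 134.42°  ·
  (0,2): δ = 96.91°  ·
  (0,3): δ = 31.11°  ·
  (0,4): δ = 27.76°  ·
  (0,5): δ = 92.68°  ·
  (1,2): δ = 142.49°  ·
  (1,3): δ = 76.69°  ·
  (1,4): δ = 17.82°  ·
  (1,5): δ = 47.10°  ·
  (2,3): δ = 114.20°  ·
  (2,4): δ = 55.33°  ·
  (2,5): δ = 9.59°  ✓
  (3,4): δ = 121.12°  ·
  (3,5): δ = 56.21°  ·
  (4,5): δ = 115.08°  ·
antipodal pairs: 1

count = 1; pairs: (2,5)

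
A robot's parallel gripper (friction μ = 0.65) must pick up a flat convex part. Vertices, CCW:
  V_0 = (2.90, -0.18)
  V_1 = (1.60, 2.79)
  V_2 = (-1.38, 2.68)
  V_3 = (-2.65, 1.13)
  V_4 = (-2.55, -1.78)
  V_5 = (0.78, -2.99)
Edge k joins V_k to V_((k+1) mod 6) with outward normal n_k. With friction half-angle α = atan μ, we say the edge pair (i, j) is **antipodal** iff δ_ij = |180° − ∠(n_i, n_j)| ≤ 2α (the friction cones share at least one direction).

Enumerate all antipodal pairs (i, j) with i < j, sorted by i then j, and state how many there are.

α = atan 0.65 = 33.02°;  2α = 66.05°
n_0 = (+0.9161, +0.4010)
n_1 = (-0.0369, +0.9993)
n_2 = (-0.7735, +0.6338)
n_3 = (-0.9994, -0.0343)
n_4 = (-0.3415, -0.9399)
n_5 = (+0.7983, -0.6023)
  (0,1): δ = 111.53°  ·
  (0,2): δ = 62.97°  ✓
  (0,3): δ = 21.67°  ✓
  (0,4): δ = 46.39°  ✓
  (0,5): δ = 119.33°  ·
  (1,2): δ = 131.44°  ·
  (1,3): δ = 90.15°  ·
  (1,4): δ = 22.08°  ✓
  (1,5): δ = 50.85°  ✓
  (2,3): δ = 138.70°  ·
  (2,4): δ = 70.64°  ·
  (2,5): δ = 2.30°  ✓
  (3,4): δ = 111.94°  ·
  (3,5): δ = 39.00°  ✓
  (4,5): δ = 107.06°  ·
antipodal pairs: 7

count = 7; pairs: (0,2), (0,3), (0,4), (1,4), (1,5), (2,5), (3,5)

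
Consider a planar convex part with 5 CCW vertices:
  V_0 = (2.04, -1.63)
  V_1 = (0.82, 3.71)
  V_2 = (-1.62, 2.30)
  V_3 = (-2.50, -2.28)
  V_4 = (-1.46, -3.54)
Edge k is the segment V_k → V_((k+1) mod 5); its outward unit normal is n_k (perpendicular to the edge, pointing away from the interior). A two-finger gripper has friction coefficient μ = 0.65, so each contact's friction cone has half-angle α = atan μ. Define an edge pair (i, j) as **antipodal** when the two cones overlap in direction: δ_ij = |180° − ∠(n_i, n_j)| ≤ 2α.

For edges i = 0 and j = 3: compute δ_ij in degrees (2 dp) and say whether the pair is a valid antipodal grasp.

δ = 26.67°, valid

α = atan 0.65 = 33.02°;  2α = 66.05°
edge 0: e_0 = (-1.22, +5.34);  n_0 = (+0.9749, +0.2227)
edge 3: e_3 = (+1.04, -1.26);  n_3 = (-0.7712, -0.6366)
∠(n_0, n_3) = 153.33°
δ = |180° − 153.33°| = 26.67°
26.67° ≤ 2α = 66.05°  →  valid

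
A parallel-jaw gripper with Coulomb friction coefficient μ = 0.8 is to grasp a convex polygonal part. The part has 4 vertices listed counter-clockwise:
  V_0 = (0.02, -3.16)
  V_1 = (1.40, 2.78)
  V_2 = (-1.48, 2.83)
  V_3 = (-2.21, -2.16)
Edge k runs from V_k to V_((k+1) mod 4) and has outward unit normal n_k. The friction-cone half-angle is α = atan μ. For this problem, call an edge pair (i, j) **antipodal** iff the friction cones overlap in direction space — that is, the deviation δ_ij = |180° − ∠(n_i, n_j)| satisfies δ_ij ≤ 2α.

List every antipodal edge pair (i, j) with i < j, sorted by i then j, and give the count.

count = 2; pairs: (0,2), (1,3)

α = atan 0.8 = 38.66°;  2α = 77.32°
n_0 = (+0.9741, -0.2263)
n_1 = (+0.0174, +0.9998)
n_2 = (-0.9895, +0.1448)
n_3 = (-0.4092, -0.9125)
  (0,1): δ = 77.92°  ·
  (0,2): δ = 4.76°  ✓
  (0,3): δ = 78.93°  ·
  (1,2): δ = 97.33°  ·
  (1,3): δ = 23.16°  ✓
  (2,3): δ = 105.83°  ·
antipodal pairs: 2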